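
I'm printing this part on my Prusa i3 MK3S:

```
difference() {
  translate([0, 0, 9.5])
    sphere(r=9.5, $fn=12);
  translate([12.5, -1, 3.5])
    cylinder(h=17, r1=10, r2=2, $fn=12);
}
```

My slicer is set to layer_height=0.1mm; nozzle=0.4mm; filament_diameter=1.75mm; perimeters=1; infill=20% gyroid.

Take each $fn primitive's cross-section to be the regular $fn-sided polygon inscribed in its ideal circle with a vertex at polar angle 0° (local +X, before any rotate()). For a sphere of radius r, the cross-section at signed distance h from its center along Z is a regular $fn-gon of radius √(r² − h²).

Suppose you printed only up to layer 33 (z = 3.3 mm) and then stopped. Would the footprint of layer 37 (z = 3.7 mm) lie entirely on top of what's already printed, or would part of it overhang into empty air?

Compare the two slices. At z = 3.3: the sphere: section is a regular 12-gon, circumradius = √(r²−h²) = √(9.5²−6.2²) = 7.198 (area = (12/2)·7.198²·sin(360°/12) = 155.43 mm²); the cone at (12.5, -1) is not intersected at this z (z outside [3.5, 20.5]); Subtracting the remaining from the first: none of the subtracted shapes is present at this height, so the r=9.5 sphere is unchanged — area = 155.43 mm². At z = 3.7: the r=9.5 sphere contributes a regular 12-gon of circumradius √(9.5²−5.8²) = 7.524 (area = (12/2)·7.524²·sin(360°/12) = 169.83 mm²); the cone at (12.5, -1): at t=0.012 of its height the radius interpolates to r₁+(r₂−r₁)t = 9.906, giving a regular 12-gon of that circumradius (area = (12/2)·9.906²·sin(360°/12) = 294.38 mm²); After the difference (first − rest): starting from the r=9.5 sphere (169.83 mm²), the cone at (12.5, -1) partially overlaps it — only the 35.13 mm² overlap (of its 294.38 mm²) is removed, clipping the outline — area = 134.70 mm². Checking containment: at z = 3.7 the cross-section extends beyond the z = 3.3 cross-section by about 10.34 mm².

part overhangs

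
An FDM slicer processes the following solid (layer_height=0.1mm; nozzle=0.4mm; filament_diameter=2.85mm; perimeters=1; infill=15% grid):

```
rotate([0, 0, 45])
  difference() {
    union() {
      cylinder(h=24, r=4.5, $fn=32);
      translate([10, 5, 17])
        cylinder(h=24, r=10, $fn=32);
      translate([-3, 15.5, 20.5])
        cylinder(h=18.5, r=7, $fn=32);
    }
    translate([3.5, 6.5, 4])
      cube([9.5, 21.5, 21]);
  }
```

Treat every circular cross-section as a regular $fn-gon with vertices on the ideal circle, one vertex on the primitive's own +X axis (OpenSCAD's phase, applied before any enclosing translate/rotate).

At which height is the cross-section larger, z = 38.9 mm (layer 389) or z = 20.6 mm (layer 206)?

layer 389 (z = 38.9 mm)

Layer 389 (z = 38.9): the cylinder is absent (z outside [0, 24]); the cylinder at (10, 5): section is a regular 32-gon, circumradius r=10 (area = (32/2)·10.000²·sin(360°/32) = 312.14 mm²); the r=7 cylinder at (-3, 15.5) contributes a regular 32-gon of circumradius 7 (area = (32/2)·7.000²·sin(360°/32) = 152.95 mm²); Combining (union): the regions partially overlap — summed areas 465.10 mm² minus the doubly-counted overlap 0.44 mm² gives 464.65 mm² — area = 464.65 mm²; the cube at (3.5, 6.5) does not reach this height (z outside [4, 25]); After the difference (first − rest): none of the subtracted shapes is present at this height, so that combined region is unchanged — area = 464.65 mm²; (whole slice rotated 45° about Z — lengths, areas and connectivity unchanged). So its area = 464.65 mm². Layer 206 (z = 20.6): the r=4.5 cylinder gives a regular 32-gon of circumradius 4.5 (constant along its height) (area = (32/2)·4.500²·sin(360°/32) = 63.21 mm²); the r=10 cylinder at (10, 5) gives a regular 32-gon of circumradius 10 (constant along its height) (area = (32/2)·10.000²·sin(360°/32) = 312.14 mm²); the cylinder at (-3, 15.5): section is a regular 32-gon, circumradius r=7 (area = (32/2)·7.000²·sin(360°/32) = 152.95 mm²); Taking the union: the regions partially overlap — summed areas 528.30 mm² minus the doubly-counted overlap 18.82 mm² gives 509.48 mm² — area = 509.48 mm²; the cube at (3.5, 6.5) is present — its section is the full 9.5×21.5 rectangle (area 204.25 mm²); Subtracting the remaining from the first: starting from the result so far (509.48 mm²), the 9.5×21.5 cube at (3.5, 6.5) partially overlaps it — only the 76.66 mm² overlap (of its 204.25 mm²) is removed, clipping the outline — area = 432.82 mm²; (rotated 45° about Z; rotation is an isometry so areas/perimeters/island counts are preserved). So its area = 432.82 mm². Layer 389 is larger (464.65 vs 432.82 mm²).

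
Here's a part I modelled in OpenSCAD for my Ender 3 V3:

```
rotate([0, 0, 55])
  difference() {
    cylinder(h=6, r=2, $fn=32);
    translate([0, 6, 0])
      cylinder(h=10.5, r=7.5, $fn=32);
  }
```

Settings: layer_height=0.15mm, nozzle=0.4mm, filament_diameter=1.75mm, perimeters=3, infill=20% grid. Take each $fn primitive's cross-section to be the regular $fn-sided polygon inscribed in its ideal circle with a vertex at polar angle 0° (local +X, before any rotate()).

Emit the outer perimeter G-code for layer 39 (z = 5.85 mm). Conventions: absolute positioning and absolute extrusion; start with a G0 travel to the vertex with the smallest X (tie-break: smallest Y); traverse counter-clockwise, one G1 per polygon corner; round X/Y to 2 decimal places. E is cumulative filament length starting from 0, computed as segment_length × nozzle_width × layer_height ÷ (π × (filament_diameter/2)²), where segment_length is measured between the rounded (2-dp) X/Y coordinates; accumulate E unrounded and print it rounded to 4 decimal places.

At z = 5.85 mm: the cylinder: section is a regular 32-gon, circumradius r=2; the cylinder at (0, 6): section is a regular 32-gon, circumradius r=7.5; Taking the first minus the rest: starting from the r=2 cylinder, the r=7.5 cylinder at (0, 6) partially overlaps it — only the 11.41 mm² overlap (of its 175.58 mm²) is removed, clipping the outline — 1 connected region; (whole slice rotated 55° about Z — lengths, areas and connectivity unchanged). The outline is a single polygon with 12 vertices. Extrusion per mm of travel: 0.4 × 0.15 / (π × 0.875²) = 0.024945. Accumulating E over each segment gives final E = 0.1555.

G0 X0.27 Y-1.98 Z5.85
G1 X0.35 Y-1.97 E0.0020
G1 X0.72 Y-1.86 E0.0116
G1 X1.07 Y-1.69 E0.0213
G1 X1.38 Y-1.44 E0.0313
G1 X1.64 Y-1.15 E0.0410
G1 X1.83 Y-0.81 E0.0507
G1 X1.95 Y-0.43 E0.0607
G1 X2.00 Y-0.04 E0.0705
G1 X1.97 Y0.35 E0.0802
G1 X1.95 Y0.42 E0.0820
G1 X1.23 Y-0.86 E0.1187
G1 X0.27 Y-1.98 E0.1555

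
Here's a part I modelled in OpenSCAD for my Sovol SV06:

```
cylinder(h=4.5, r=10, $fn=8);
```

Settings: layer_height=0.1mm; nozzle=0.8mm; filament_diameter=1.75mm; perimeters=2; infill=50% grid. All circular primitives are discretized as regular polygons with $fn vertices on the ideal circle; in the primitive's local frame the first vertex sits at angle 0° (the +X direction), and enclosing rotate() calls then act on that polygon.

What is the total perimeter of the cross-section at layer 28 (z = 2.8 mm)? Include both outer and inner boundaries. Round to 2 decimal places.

61.23 mm

At z = 2.8 mm: the r=10 cylinder contributes a regular 8-gon of circumradius 10 (perimeter = 2·8·10.000·sin(180°/8) = 61.23 mm). Overall, the cross-section is a single solid region. Total boundary length (outer) = 61.23 mm.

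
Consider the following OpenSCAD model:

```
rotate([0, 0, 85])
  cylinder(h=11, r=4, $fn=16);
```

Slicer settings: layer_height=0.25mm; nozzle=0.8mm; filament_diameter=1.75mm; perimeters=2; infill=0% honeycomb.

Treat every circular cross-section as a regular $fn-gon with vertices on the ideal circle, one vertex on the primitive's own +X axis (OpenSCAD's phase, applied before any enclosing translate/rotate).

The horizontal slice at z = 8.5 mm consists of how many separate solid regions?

At z = 8.5 mm: the r=4 cylinder contributes a regular 16-gon of circumradius 4; (whole slice rotated 85° about Z — lengths, areas and connectivity unchanged). The result has 1 disconnected region.

1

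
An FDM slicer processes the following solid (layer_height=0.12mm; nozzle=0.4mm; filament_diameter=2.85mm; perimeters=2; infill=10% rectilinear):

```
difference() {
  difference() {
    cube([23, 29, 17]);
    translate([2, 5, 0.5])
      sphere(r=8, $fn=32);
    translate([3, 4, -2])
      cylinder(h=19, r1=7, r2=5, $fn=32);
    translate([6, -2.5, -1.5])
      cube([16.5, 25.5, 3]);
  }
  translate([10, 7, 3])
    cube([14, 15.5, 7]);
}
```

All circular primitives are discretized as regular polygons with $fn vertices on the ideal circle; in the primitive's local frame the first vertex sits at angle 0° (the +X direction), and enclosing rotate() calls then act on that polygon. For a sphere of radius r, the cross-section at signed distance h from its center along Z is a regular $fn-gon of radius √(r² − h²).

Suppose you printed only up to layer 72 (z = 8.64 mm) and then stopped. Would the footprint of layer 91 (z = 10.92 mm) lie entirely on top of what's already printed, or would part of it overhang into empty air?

Compare the two slices. At z = 8.64: the cube is present — its section is the full 23×29 rectangle (area 667.00 mm²); the sphere at (2, 5) does not reach this height (|z−center|=8.140 > r=8); the cone at (3, 4) contributes a regular 32-gon of circumradius 5.880 (interpolated between r1=7 and r2=5 at t=0.560) (area = (32/2)·5.880²·sin(360°/32) = 107.92 mm²); the cube at (6, -2.5) is absent (z outside [-1.5, 1.5]); Taking the first minus the rest: starting from the 23×29 cube (667.00 mm²), the cone at (3, 4) partially overlaps it — only the 77.23 mm² overlap (of its 107.92 mm²) is removed, clipping the outline — area = 589.77 mm²; the 14×15.5 cube at (10, 7) contributes its full rectangle (area 217.00 mm²); After the difference (first − rest): starting from that combined region (589.77 mm²), the 14×15.5 cube at (10, 7) partially overlaps it — only the 201.50 mm² overlap (of its 217.00 mm²) is removed, clipping the outline — area = 388.27 mm². At z = 10.92: the 23×29 cube contributes its full rectangle (area 667.00 mm²); the sphere at (2, 5) is not intersected at this z (|z−center|=10.420 > r=8); the cone at (3, 4) contributes a regular 32-gon of circumradius 5.640 (interpolated between r1=7 and r2=5 at t=0.680) (area = (32/2)·5.640²·sin(360°/32) = 99.29 mm²); the cube at (6, -2.5) is absent (z outside [-1.5, 1.5]); Taking the first minus the rest: starting from the 23×29 cube (667.00 mm²), the cone at (3, 4) partially overlaps it — only the 73.26 mm² overlap (of its 99.29 mm²) is removed, clipping the outline — area = 593.74 mm²; the cube at (10, 7) is not intersected at this z (z outside [3, 10]); After the difference (first − rest): none of the subtracted shapes is present at this height, so that combined region is unchanged — area = 593.74 mm². Checking containment: at z = 10.92 the cross-section extends beyond the z = 8.64 cross-section by about 205.47 mm².

part overhangs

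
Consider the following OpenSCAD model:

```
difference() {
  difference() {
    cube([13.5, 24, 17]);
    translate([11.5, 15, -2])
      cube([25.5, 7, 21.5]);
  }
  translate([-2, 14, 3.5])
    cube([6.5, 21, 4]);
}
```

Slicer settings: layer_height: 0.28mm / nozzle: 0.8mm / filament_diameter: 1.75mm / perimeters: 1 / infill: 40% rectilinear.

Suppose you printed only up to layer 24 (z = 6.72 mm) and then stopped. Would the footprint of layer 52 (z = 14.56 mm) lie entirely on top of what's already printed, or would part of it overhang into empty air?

Compare the two slices. At z = 6.72: the cube is present — its section is the full 13.5×24 rectangle (area 324.00 mm²); the cube at (11.5, 15) (footprint 25.5×7) is included at this height (area 178.50 mm²); Subtracting the remaining from the first: starting from the 13.5×24 cube (324.00 mm²), the 25.5×7 cube at (11.5, 15) partially overlaps it — only the 14.00 mm² overlap (of its 178.50 mm²) is removed, clipping the outline — area = 310.00 mm²; the cube at (-2, 14) (footprint 6.5×21) is included at this height (area 136.50 mm²); Taking the first minus the rest: starting from the result so far (310.00 mm²), the 6.5×21 cube at (-2, 14) partially overlaps it — only the 45.00 mm² overlap (of its 136.50 mm²) is removed, clipping the outline — area = 265.00 mm². At z = 14.56: the cube (footprint 13.5×24) is included at this height (area 324.00 mm²); the cube at (11.5, 15) (footprint 25.5×7) is included at this height (area 178.50 mm²); Subtracting the remaining from the first: starting from the 13.5×24 cube (324.00 mm²), the 25.5×7 cube at (11.5, 15) partially overlaps it — only the 14.00 mm² overlap (of its 178.50 mm²) is removed, clipping the outline — area = 310.00 mm²; the cube at (-2, 14) is absent (z outside [3.5, 7.5]); Taking the first minus the rest: none of the subtracted shapes is present at this height, so the result so far is unchanged — area = 310.00 mm². Checking containment: at z = 14.56 the cross-section extends beyond the z = 6.72 cross-section by about 45.00 mm².

part overhangs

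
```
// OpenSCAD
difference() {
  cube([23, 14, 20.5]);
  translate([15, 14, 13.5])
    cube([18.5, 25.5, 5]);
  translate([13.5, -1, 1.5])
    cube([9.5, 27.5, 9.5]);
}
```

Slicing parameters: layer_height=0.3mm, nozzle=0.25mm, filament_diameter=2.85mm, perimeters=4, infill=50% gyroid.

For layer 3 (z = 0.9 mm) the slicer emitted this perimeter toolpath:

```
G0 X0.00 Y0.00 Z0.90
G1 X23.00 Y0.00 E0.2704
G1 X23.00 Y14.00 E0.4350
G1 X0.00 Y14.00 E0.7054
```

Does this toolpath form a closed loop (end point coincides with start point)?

no

Start point (G0): (0.00, 0.00). End point (last G1): the path does not return to the start — open.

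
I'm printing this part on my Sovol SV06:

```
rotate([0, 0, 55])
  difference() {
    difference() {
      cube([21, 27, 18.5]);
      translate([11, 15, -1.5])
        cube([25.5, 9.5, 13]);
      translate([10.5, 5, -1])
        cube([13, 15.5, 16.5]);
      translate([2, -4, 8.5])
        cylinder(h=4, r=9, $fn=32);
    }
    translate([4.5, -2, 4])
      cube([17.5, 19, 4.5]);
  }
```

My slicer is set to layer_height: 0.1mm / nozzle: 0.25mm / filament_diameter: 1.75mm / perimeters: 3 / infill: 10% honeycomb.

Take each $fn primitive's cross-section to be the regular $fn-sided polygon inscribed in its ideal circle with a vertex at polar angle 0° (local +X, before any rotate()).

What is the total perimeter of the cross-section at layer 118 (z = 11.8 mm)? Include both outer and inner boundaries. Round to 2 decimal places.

114.20 mm

At z = 11.8 mm: the cube (footprint 21×27) is included at this height (perimeter 96.00 mm); the cube at (11, 15) is absent (z outside [-1.5, 11.5]); the cube at (10.5, 5) is present — its section is the full 13×15.5 rectangle (perimeter 57.00 mm); the cylinder at (2, -4): section is a regular 32-gon, circumradius r=9 (perimeter = 2·32·9.000·sin(180°/32) = 56.46 mm); Taking the first minus the rest: starting from the 21×27 cube, the 13×15.5 cube at (10.5, 5) partially overlaps it — only the 162.75 mm² overlap (of its 201.50 mm²) is removed, clipping the outline; the r=9 cylinder at (2, -4) partially overlaps it — only the 38.35 mm² overlap (of its 252.84 mm²) is removed, clipping the outline — boundary = 114.20 mm; the cube at (4.5, -2) does not reach this height (z outside [4, 8.5]); After the difference (first − rest): none of the subtracted shapes is present at this height, so the result so far is unchanged — boundary = 114.20 mm; (whole slice rotated 55° about Z — lengths, areas and connectivity unchanged). Overall, the cross-section is a single solid region. Total boundary length (outer) = 114.20 mm.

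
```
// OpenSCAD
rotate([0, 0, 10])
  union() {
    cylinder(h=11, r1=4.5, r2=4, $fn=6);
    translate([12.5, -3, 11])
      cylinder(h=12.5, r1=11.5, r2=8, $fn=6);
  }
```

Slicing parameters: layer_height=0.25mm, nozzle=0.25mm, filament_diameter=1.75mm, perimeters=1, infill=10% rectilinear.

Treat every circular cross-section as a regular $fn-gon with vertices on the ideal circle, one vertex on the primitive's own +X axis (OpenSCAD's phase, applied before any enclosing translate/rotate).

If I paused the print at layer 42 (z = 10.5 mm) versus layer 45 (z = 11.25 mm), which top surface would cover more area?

Layer 42 (z = 10.5): the cone: at t=0.955 of its height the radius interpolates to r₁+(r₂−r₁)t = 4.023, giving a regular 6-gon of that circumradius (area = (6/2)·4.023²·sin(360°/6) = 42.04 mm²); the cone at (12.5, -3) does not reach this height (z outside [11, 23.5]); Merging all regions: only the cone is present, so the union is just that shape — area = 42.04 mm²; (whole slice rotated 10° about Z — lengths, areas and connectivity unchanged). So its area = 42.04 mm². Layer 45 (z = 11.25): the cone is absent (z outside [0, 11]); the cone at (12.5, -3) (r1=11.5→r2=8) has section circumradius 11.430 here — a regular 6-gon (area = (6/2)·11.430²·sin(360°/6) = 339.43 mm²); Merging all regions: only the cone at (12.5, -3) is present, so the union is just that shape — area = 339.43 mm²; (rotated 10° about Z; rotation is an isometry so areas/perimeters/island counts are preserved). So its area = 339.43 mm². Layer 45 is larger (339.43 vs 42.04 mm²).

layer 45 (z = 11.25 mm)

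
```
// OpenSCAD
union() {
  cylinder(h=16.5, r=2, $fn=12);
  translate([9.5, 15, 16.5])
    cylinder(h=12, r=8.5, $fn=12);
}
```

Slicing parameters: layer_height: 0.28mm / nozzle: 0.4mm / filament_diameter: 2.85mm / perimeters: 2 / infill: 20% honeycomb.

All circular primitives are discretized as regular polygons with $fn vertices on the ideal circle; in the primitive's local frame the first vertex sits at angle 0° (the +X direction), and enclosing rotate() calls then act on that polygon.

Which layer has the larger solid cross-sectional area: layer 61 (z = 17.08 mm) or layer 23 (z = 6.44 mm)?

layer 61 (z = 17.08 mm)

Layer 61 (z = 17.08): the cylinder is not intersected at this z (z outside [0, 16.5]); the r=8.5 cylinder at (9.5, 15) contributes a regular 12-gon of circumradius 8.5 (area = (12/2)·8.500²·sin(360°/12) = 216.75 mm²); Taking the union: only the r=8.5 cylinder at (9.5, 15) is present, so the union is just that shape — area = 216.75 mm². So its area = 216.75 mm². Layer 23 (z = 6.44): the cylinder: section is a regular 12-gon, circumradius r=2 (area = (12/2)·2.000²·sin(360°/12) = 12.00 mm²); the cylinder at (9.5, 15) is absent (z outside [16.5, 28.5]); Combining (union): only the r=2 cylinder is present, so the union is just that shape — area = 12.00 mm². So its area = 12.00 mm². Layer 61 is larger (216.75 vs 12.00 mm²).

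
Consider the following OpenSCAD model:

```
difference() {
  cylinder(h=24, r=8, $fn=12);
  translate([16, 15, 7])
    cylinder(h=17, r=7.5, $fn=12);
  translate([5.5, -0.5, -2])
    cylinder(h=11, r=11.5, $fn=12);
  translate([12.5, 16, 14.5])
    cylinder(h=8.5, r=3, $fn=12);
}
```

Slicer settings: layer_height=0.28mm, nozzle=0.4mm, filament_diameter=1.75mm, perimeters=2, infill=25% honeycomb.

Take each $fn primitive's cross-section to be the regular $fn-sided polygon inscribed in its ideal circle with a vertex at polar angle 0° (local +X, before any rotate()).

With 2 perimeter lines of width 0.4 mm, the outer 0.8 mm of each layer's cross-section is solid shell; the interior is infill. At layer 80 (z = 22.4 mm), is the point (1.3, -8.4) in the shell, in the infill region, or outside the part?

outside

At z = 22.4 mm: the r=8 cylinder contributes a regular 12-gon of circumradius 8; the cylinder at (16, 15): section is a regular 12-gon, circumradius r=7.5; the cylinder at (5.5, -0.5) is not intersected at this z (z outside [-2, 9]); the cylinder at (12.5, 16): section is a regular 12-gon, circumradius r=3; Subtracting the remaining from the first: starting from the r=8 cylinder, the r=7.5 cylinder at (16, 15) misses the remaining region (no effect); the r=3 cylinder at (12.5, 16) misses the remaining region (no effect) — 1 connected region. Overall, the cross-section is a single solid region. The nearest boundary edge runs (4.00, -6.93)→(-0.00, -8.00); distance from the point to it = 0.72 mm. The point is not inside any of the regions above, so it lies outside the cross-section (0.72 mm from the nearest boundary).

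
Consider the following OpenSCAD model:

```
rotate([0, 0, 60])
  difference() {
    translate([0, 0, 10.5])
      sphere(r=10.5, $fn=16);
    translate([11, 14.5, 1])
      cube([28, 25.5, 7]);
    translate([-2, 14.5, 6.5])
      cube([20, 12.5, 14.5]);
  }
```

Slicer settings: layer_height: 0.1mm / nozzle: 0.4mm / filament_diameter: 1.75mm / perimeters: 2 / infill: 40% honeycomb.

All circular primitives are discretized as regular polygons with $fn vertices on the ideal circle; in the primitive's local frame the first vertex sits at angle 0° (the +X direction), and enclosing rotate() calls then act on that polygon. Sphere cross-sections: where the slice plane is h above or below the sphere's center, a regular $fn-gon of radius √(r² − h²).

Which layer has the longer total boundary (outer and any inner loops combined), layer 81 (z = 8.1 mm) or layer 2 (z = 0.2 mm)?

layer 81 (z = 8.1 mm)

Layer 81 (z = 8.1): the r=10.5 sphere contributes a regular 16-gon of circumradius √(10.5²−2.4²) = 10.222 (perimeter = 2·16·10.222·sin(180°/16) = 63.82 mm); the cube at (11, 14.5) does not reach this height (z outside [1, 8]); the cube at (-2, 14.5) is present — its section is the full 20×12.5 rectangle (perimeter 65.00 mm); After the difference (first − rest): starting from the r=10.5 sphere, the 20×12.5 cube at (-2, 14.5) misses the remaining region (no effect) — boundary = 63.82 mm; (whole slice rotated 60° about Z — lengths, areas and connectivity unchanged). So its perimeter = 63.82 mm. Layer 2 (z = 0.2): the r=10.5 sphere slices to a regular 16-gon of circumradius 2.040 (√(r²−h²) with h=10.3 from center) (perimeter = 2·16·2.040·sin(180°/16) = 12.73 mm); the cube at (11, 14.5) is absent (z outside [1, 8]); the cube at (-2, 14.5) does not reach this height (z outside [6.5, 21]); After the difference (first − rest): none of the subtracted shapes is present at this height, so the r=10.5 sphere is unchanged — boundary = 12.73 mm; (rotated 60° about Z; rotation is an isometry so areas/perimeters/island counts are preserved). So its perimeter = 12.73 mm. Layer 81 is larger (63.82 vs 12.73 mm).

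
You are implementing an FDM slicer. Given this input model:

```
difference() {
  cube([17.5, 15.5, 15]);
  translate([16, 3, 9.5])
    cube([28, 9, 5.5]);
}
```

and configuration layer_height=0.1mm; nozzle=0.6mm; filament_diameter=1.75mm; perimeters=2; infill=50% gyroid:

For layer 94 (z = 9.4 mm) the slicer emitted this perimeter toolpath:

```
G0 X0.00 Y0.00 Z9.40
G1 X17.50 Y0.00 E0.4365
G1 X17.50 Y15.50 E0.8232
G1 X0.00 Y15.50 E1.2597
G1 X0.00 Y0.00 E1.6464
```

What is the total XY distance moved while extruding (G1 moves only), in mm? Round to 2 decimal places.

66.00 mm

Sum the Euclidean lengths of each G1 segment: total = 66.00 mm.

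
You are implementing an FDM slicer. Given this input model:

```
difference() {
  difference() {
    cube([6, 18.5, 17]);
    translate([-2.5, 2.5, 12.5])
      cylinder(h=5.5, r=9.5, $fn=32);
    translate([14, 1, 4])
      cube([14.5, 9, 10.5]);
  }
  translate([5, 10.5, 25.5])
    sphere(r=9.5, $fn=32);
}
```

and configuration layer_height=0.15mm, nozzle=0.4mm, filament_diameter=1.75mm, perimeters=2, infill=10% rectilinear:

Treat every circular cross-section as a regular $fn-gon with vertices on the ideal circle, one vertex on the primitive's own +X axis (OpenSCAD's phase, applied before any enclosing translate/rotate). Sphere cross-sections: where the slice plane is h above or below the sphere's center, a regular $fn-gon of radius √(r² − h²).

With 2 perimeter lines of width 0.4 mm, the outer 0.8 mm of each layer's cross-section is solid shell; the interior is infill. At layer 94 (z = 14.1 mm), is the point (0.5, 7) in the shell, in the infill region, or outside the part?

At z = 14.1 mm: the cube (footprint 6×18.5) is included at this height; the r=9.5 cylinder at (-2.5, 2.5) contributes a regular 32-gon of circumradius 9.5; the cube at (14, 1) is present — its section is the full 14.5×9 rectangle; After the difference (first − rest): starting from the 6×18.5 cube, the r=9.5 cylinder at (-2.5, 2.5) partially overlaps it — only the 59.30 mm² overlap (of its 281.71 mm²) is removed, clipping the outline; the 14.5×9 cube at (14, 1) misses the remaining region (no effect) — 1 connected region; the sphere at (5, 10.5) is not intersected at this z (|z−center|=11.400 > r=9.5); After the difference (first − rest): none of the subtracted shapes is present at this height, so that combined region is unchanged — 1 connected region. Overall, the cross-section is a single solid region. The nearest boundary edge runs (2.78, 10.40)→(1.14, 11.28); distance from the point to it = 4.07 mm. The point is not inside any of the regions above, so it lies outside the cross-section (4.07 mm from the nearest boundary).

outside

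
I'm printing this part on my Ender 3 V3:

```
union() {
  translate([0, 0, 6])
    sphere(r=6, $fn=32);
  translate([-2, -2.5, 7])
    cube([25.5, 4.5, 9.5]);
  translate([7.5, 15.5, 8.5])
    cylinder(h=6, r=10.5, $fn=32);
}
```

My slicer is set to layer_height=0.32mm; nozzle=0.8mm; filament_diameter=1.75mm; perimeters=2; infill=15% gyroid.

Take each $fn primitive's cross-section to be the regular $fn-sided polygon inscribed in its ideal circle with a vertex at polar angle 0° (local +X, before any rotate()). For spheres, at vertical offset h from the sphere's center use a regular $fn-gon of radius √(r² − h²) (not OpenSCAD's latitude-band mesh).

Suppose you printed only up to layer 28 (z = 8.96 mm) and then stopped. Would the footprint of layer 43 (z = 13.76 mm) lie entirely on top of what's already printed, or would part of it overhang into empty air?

Compare the two slices. At z = 8.96: the r=6 sphere contributes a regular 32-gon of circumradius √(6²−2.96²) = 5.219 (area = (32/2)·5.219²·sin(360°/32) = 85.02 mm²); the 25.5×4.5 cube at (-2, -2.5) contributes its full rectangle (area 114.75 mm²); the cylinder at (7.5, 15.5): section is a regular 32-gon, circumradius r=10.5 (area = (32/2)·10.500²·sin(360°/32) = 344.14 mm²); Taking the union: the regions partially overlap — summed areas 543.91 mm² minus the doubly-counted overlap 31.63 mm² gives 512.28 mm² — area = 512.28 mm². At z = 13.76: the sphere does not reach this height (|z−center|=7.760 > r=6); the cube at (-2, -2.5) (footprint 25.5×4.5) is included at this height (area 114.75 mm²); the r=10.5 cylinder at (7.5, 15.5) gives a regular 32-gon of circumradius 10.5 (constant along its height) (area = (32/2)·10.500²·sin(360°/32) = 344.14 mm²); Taking the union: the 2 present regions are separate (no shared area or edge), so areas and boundary lengths simply add and each stays a separate island — area = 458.89 mm². Checking containment: the cross-section at z = 13.76 is a subset of the cross-section at z = 8.96.

entirely on top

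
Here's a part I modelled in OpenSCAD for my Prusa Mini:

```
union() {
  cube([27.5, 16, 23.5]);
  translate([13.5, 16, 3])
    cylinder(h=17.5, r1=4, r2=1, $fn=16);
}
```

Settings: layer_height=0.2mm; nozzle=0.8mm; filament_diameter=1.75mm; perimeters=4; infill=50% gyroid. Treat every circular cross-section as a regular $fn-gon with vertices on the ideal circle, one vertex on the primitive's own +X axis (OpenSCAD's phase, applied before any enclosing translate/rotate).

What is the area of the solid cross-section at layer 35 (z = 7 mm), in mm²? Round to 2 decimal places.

456.81 mm²

At z = 7 mm: the cube is present — its section is the full 27.5×16 rectangle (area 440.00 mm²); the cone at (13.5, 16) (r1=4→r2=1) has section circumradius 3.314 here — a regular 16-gon (area = (16/2)·3.314²·sin(360°/16) = 33.63 mm²); Merging all regions: the regions partially overlap — summed areas 473.63 mm² minus the doubly-counted overlap 16.81 mm² gives 456.81 mm² — area = 456.81 mm². Overall, the cross-section is a single solid region. Net area = 456.81 mm².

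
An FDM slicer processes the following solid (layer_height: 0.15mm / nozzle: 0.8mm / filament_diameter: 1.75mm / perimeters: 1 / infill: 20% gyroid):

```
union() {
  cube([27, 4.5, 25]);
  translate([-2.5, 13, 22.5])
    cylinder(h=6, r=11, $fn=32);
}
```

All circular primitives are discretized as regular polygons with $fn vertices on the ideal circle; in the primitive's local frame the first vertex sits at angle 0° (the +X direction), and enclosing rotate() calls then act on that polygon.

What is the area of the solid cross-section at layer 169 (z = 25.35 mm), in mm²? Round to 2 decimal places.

At z = 25.35 mm: the cube is not intersected at this z (z outside [0, 25]); the r=11 cylinder at (-2.5, 13) contributes a regular 32-gon of circumradius 11 (area = (32/2)·11.000²·sin(360°/32) = 377.69 mm²); Merging all regions: only the r=11 cylinder at (-2.5, 13) is present, so the union is just that shape — area = 377.69 mm². Overall, the cross-section is a single solid region. Net area = 377.69 mm².

377.69 mm²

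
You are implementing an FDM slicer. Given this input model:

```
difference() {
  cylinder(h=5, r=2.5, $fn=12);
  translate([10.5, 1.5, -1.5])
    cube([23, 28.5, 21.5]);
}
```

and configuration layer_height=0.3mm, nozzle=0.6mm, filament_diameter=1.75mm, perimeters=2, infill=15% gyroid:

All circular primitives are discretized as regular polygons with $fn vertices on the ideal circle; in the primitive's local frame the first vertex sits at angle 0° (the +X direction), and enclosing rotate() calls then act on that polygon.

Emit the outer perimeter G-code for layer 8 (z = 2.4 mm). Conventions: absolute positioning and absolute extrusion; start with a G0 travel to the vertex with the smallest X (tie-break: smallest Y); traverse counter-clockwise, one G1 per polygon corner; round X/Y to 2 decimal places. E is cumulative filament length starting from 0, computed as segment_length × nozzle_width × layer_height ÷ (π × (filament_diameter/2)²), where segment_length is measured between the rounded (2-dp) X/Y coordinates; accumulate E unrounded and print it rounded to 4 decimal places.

G0 X-2.50 Y0.00 Z2.40
G1 X-2.17 Y-1.25 E0.0967
G1 X-1.25 Y-2.17 E0.1941
G1 X0.00 Y-2.50 E0.2909
G1 X1.25 Y-2.17 E0.3876
G1 X2.17 Y-1.25 E0.4850
G1 X2.50 Y0.00 E0.5817
G1 X2.17 Y1.25 E0.6785
G1 X1.25 Y2.17 E0.7758
G1 X0.00 Y2.50 E0.8726
G1 X-1.25 Y2.17 E0.9693
G1 X-2.17 Y1.25 E1.0667
G1 X-2.50 Y0.00 E1.1635

At z = 2.4 mm: the cylinder: section is a regular 12-gon, circumradius r=2.5; the 23×28.5 cube at (10.5, 1.5) contributes its full rectangle; After the difference (first − rest): starting from the r=2.5 cylinder, the 23×28.5 cube at (10.5, 1.5) misses the remaining region (no effect) — 1 connected region. The outline is a single polygon with 12 vertices. Extrusion per mm of travel: 0.6 × 0.3 / (π × 0.875²) = 0.074835. Accumulating E over each segment gives final E = 1.1635.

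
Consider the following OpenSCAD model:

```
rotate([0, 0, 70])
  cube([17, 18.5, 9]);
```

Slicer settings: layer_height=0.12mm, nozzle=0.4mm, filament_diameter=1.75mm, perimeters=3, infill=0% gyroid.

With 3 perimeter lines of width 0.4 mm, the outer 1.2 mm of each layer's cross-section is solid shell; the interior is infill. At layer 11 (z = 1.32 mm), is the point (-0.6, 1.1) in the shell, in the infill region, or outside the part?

At z = 1.32 mm: the 17×18.5 cube contributes its full rectangle; (whole slice rotated 70° about Z — lengths, areas and connectivity unchanged). Overall, the cross-section is a single solid region. Undo the 70° rotation: the query point maps to (0.828, 0.940) in the un-rotated model frame. The nearest boundary edge runs (0.00, 18.50)→(0.00, 0.00); distance from the point to it = 0.83 mm. The point is inside the cross-section, 0.83 mm from the nearest boundary — within the 1.2 mm shell band (3 × 0.4).

shell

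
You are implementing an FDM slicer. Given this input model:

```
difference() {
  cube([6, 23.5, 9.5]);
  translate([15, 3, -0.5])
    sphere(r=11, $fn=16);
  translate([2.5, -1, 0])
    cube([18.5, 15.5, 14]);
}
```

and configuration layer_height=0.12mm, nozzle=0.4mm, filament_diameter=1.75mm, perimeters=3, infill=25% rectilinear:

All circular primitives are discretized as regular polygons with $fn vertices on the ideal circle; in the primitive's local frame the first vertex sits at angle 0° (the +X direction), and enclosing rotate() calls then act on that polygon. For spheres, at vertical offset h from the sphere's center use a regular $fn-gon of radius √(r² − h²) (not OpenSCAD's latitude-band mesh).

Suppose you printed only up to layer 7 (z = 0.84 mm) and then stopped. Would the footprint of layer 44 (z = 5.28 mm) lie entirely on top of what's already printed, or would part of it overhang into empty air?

Compare the two slices. At z = 0.84: the cube (footprint 6×23.5) is included at this height (area 141.00 mm²); the sphere at (15, 3): section is a regular 16-gon, circumradius = √(r²−h²) = √(11²−1.34²) = 10.918 (area = (16/2)·10.918²·sin(360°/16) = 364.94 mm²); the 18.5×15.5 cube at (2.5, -1) contributes its full rectangle (area 286.75 mm²); After the difference (first − rest): starting from the 6×23.5 cube (141.00 mm²), the r=11 sphere at (15, 3) partially overlaps it — only the 12.02 mm² overlap (of its 364.94 mm²) is removed, clipping the outline; the 18.5×15.5 cube at (2.5, -1) partially overlaps it — only the 38.73 mm² overlap (of its 286.75 mm²) is removed, clipping the outline — area = 90.25 mm². At z = 5.28: the cube (footprint 6×23.5) is included at this height (area 141.00 mm²); the sphere at (15, 3): section is a regular 16-gon, circumradius = √(r²−h²) = √(11²−5.78²) = 9.359 (area = (16/2)·9.359²·sin(360°/16) = 268.16 mm²); the cube at (2.5, -1) is present — its section is the full 18.5×15.5 rectangle (area 286.75 mm²); Taking the first minus the rest: starting from the 6×23.5 cube (141.00 mm²), the r=11 sphere at (15, 3) partially overlaps it — only the 0.65 mm² overlap (of its 268.16 mm²) is removed, clipping the outline; the 18.5×15.5 cube at (2.5, -1) partially overlaps it — only the 50.10 mm² overlap (of its 286.75 mm²) is removed, clipping the outline — area = 90.25 mm². Checking containment: the cross-section at z = 5.28 is a subset of the cross-section at z = 0.84.

entirely on top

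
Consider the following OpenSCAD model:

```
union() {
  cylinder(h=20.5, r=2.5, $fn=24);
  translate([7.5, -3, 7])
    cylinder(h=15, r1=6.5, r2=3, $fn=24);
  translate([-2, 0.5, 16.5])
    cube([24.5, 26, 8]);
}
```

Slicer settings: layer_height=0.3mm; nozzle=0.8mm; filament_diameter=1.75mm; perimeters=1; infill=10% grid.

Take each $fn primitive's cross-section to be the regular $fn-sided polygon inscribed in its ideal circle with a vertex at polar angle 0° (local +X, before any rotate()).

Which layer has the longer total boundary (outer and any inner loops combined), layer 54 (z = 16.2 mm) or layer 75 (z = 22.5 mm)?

layer 75 (z = 22.5 mm)

Layer 54 (z = 16.2): the r=2.5 cylinder contributes a regular 24-gon of circumradius 2.5 (perimeter = 2·24·2.500·sin(180°/24) = 15.66 mm); the cone at (7.5, -3) contributes a regular 24-gon of circumradius 4.353 (interpolated between r1=6.5 and r2=3 at t=0.613) (perimeter = 2·24·4.353·sin(180°/24) = 27.27 mm); the cube at (-2, 0.5) is not intersected at this z (z outside [16.5, 24.5]); Combining (union): the 2 present regions are separate (no shared area or edge), so areas and boundary lengths simply add and each stays a separate island — boundary = 42.94 mm. So its perimeter = 42.94 mm. Layer 75 (z = 22.5): the cylinder is not intersected at this z (z outside [0, 20.5]); the cone at (7.5, -3) is not intersected at this z (z outside [7, 22]); the cube at (-2, 0.5) is present — its section is the full 24.5×26 rectangle (perimeter 101.00 mm); Merging all regions: only the 24.5×26 cube at (-2, 0.5) is present, so the union is just that shape — boundary = 101.00 mm. So its perimeter = 101.00 mm. Layer 75 is larger (101.00 vs 42.94 mm).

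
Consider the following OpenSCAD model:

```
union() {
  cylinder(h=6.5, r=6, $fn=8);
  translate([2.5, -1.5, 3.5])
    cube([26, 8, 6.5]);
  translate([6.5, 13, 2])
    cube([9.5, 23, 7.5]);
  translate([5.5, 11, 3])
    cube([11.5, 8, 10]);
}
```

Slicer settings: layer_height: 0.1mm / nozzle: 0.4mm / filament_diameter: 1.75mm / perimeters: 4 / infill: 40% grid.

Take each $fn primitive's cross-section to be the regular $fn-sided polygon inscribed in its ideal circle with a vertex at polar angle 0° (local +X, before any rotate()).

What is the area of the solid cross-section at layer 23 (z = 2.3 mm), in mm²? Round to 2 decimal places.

320.32 mm²

At z = 2.3 mm: the r=6 cylinder gives a regular 8-gon of circumradius 6 (constant along its height) (area = (8/2)·6.000²·sin(360°/8) = 101.82 mm²); the cube at (2.5, -1.5) is absent (z outside [3.5, 10]); the cube at (6.5, 13) (footprint 9.5×23) is included at this height (area 218.50 mm²); the cube at (5.5, 11) does not reach this height (z outside [3, 13]); Merging all regions: the 2 present regions are separate (no shared area or edge), so areas and boundary lengths simply add and each stays a separate island — area = 320.32 mm². Overall, the cross-section has 2 separate islands. Net area = 320.32 mm².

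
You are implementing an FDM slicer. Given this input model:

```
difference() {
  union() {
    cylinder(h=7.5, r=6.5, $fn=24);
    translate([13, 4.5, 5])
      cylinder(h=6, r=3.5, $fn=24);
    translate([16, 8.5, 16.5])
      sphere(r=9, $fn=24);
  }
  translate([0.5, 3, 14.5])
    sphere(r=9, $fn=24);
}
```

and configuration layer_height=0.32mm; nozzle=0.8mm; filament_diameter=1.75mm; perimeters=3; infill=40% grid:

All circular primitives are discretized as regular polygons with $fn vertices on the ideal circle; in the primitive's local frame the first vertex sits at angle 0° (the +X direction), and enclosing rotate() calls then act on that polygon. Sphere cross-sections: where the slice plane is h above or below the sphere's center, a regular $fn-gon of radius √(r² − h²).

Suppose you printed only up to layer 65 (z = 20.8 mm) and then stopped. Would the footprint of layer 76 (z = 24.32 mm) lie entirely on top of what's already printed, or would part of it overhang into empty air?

entirely on top

Compare the two slices. At z = 20.8: the cylinder is not intersected at this z (z outside [0, 7.5]); the cylinder at (13, 4.5) does not reach this height (z outside [5, 11]); the r=9 sphere at (16, 8.5) contributes a regular 24-gon of circumradius √(9²−4.3²) = 7.906 (area = (24/2)·7.906²·sin(360°/24) = 194.15 mm²); Merging all regions: only the r=9 sphere at (16, 8.5) is present, so the union is just that shape — area = 194.15 mm²; the r=9 sphere at (0.5, 3) slices to a regular 24-gon of circumradius 6.427 (√(r²−h²) with h=6.3 from center) (area = (24/2)·6.427²·sin(360°/24) = 128.30 mm²); After the difference (first − rest): starting from that combined region (194.15 mm²), the r=9 sphere at (0.5, 3) misses the remaining region (no effect) — area = 194.15 mm². At z = 24.32: the cylinder is not intersected at this z (z outside [0, 7.5]); the cylinder at (13, 4.5) is absent (z outside [5, 11]); the r=9 sphere at (16, 8.5) slices to a regular 24-gon of circumradius 4.455 (√(r²−h²) with h=7.82 from center) (area = (24/2)·4.455²·sin(360°/24) = 61.64 mm²); Taking the union: only the r=9 sphere at (16, 8.5) is present, so the union is just that shape — area = 61.64 mm²; the sphere at (0.5, 3) does not reach this height (|z−center|=9.820 > r=9); Taking the first minus the rest: none of the subtracted shapes is present at this height, so that combined region is unchanged — area = 61.64 mm². Checking containment: the cross-section at z = 24.32 is a subset of the cross-section at z = 20.8.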